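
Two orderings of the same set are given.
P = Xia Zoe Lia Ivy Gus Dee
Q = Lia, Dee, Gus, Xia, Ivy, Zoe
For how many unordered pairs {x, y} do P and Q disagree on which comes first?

Disagreeing pairs: 10

Assign each item its position (1..6) in the first ordering, then rewrite the second ordering as that position sequence:
positions: Xia→1, Zoe→2, Lia→3, Ivy→4, Gus→5, Dee→6
second ordering as positions: [3, 6, 5, 1, 4, 2]
Discordant pairs = inversions in this position sequence.
3: 1, 2 → 2
6: 5, 1, 4, 2 → 4
5: 1, 4, 2 → 3
1: 0
4: 2 → 1
2: 0
Total: 2 + 4 + 3 + 0 + 1 + 0 = 10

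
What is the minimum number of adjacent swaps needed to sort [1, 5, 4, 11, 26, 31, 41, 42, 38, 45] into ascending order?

3

Each adjacent swap fixes exactly one inversion, so the minimum swap count equals the number of inversions.
Count inversions — for each element, later elements that are smaller:
1: none → 0
5: 4 → 1
4: none → 0
11: none → 0
26: none → 0
31: none → 0
41: 38 → 1
42: 38 → 1
38: none → 0
45: none → 0
Total inversions: 0 + 1 + 0 + 0 + 0 + 0 + 1 + 1 + 0 + 0 = 3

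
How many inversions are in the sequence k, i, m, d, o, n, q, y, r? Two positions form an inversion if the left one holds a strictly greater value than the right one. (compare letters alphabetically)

6

Count, for each position, how many later elements it exceeds:
k → i, d → 2
i → d → 1
m → d → 1
d → none → 0
o → n → 1
n → none → 0
q → none → 0
y → r → 1
r → none → 0
Sum: 2 + 1 + 1 + 0 + 1 + 0 + 0 + 1 + 0 = 6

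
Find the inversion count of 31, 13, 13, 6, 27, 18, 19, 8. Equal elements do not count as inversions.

16

For each element, count later entries that are smaller:
31: 7
13: 2
13: 2
6: 0
27: 3
18: 1
19: 1
8: 0
Sum: 7 + 2 + 2 + 0 + 3 + 1 + 1 + 0 = 16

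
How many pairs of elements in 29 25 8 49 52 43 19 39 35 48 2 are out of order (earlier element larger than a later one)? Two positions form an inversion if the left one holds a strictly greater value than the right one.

Sweep left to right; for each value list the smaller values that follow it:
29: 4
25: 3
8: 1
49: 6
52: 6
43: 4
19: 1
39: 2
35: 1
48: 1
2: 0
Sum: 4 + 3 + 1 + 6 + 6 + 4 + 1 + 2 + 1 + 1 + 0 = 29

29 inversions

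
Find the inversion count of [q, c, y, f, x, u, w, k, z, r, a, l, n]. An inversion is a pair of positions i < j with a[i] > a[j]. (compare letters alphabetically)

Element-by-element contributions:
q → c, f, k, a, l, n → 6
c → a → 1
y → f, x, u, w, k, r, a, l, n → 9
f → a → 1
x → u, w, k, r, a, l, n → 7
u → k, r, a, l, n → 5
w → k, r, a, l, n → 5
k → a → 1
z → r, a, l, n → 4
r → a, l, n → 3
a → none → 0
l → none → 0
n → none → 0
Sum: 6 + 1 + 9 + 1 + 7 + 5 + 5 + 1 + 4 + 3 + 0 + 0 + 0 = 42

42 inversions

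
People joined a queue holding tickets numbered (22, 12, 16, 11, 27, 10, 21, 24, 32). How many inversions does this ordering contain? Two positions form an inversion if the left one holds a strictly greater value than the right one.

Inversions: 13

Sweep left to right; for each value list the smaller values that follow it:
22 → 12, 16, 11, 10, 21 → 5
12 → 11, 10 → 2
16 → 11, 10 → 2
11 → 10 → 1
27 → 10, 21, 24 → 3
10 → none → 0
21 → none → 0
24 → none → 0
32 → none → 0
Sum: 5 + 2 + 2 + 1 + 3 + 0 + 0 + 0 + 0 = 13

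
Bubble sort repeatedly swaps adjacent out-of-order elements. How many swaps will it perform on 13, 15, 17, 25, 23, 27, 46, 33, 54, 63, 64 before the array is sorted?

2

The minimum number of adjacent swaps to sort an array equals its inversion count, since every such swap removes exactly one inversion.
Count inversions — for each element, later elements that are smaller:
13: none → 0
15: none → 0
17: none → 0
25: 23 → 1
23: none → 0
27: none → 0
46: 33 → 1
33: none → 0
54: none → 0
63: none → 0
64: none → 0
Total inversions: 0 + 0 + 0 + 1 + 0 + 0 + 1 + 0 + 0 + 0 + 0 = 2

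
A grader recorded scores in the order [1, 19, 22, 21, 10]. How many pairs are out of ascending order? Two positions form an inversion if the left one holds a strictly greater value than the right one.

Sweep left to right; for each value list the smaller values that follow it:
1 → none → 0
19 → 10 → 1
22 → 21, 10 → 2
21 → 10 → 1
10 → none → 0
Sum: 0 + 1 + 2 + 1 + 0 = 4

Inversions: 4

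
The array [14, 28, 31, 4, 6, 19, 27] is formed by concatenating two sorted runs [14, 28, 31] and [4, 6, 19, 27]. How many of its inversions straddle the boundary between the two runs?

Count, for every r in R, how many entries of L exceed r:
r = 4: 14, 28, 31 → 3
r = 6: 14, 28, 31 → 3
r = 19: 28, 31 → 2
r = 27: 28, 31 → 2
Cross-inversions: 3 + 3 + 2 + 2 = 10

There are 10 split inversions.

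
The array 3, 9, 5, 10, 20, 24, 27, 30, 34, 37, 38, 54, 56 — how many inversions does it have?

There is 1 inversion.

Sweep left to right; for each value list the smaller values that follow it:
3: 0
9: 1
5: 0
10: 0
20: 0
24: 0
27: 0
30: 0
34: 0
37: 0
38: 0
54: 0
56: 0
Sum: 0 + 1 + 0 + 0 + 0 + 0 + 0 + 0 + 0 + 0 + 0 + 0 + 0 = 1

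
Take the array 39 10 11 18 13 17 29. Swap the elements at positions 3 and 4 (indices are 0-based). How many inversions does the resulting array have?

Inversions: 7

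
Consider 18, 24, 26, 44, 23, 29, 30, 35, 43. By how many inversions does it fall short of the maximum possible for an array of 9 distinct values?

29

Maximum inversions for 9 distinct elements is C(9, 2) = 9·8/2 = 36.
Current inversions — for each element, count later smaller elements:
18: 0
24: 1
26: 1
44: 5
23: 0
29: 0
30: 0
35: 0
43: 0
Current total: 0 + 1 + 1 + 5 + 0 + 0 + 0 + 0 + 0 = 7
Shortfall: 36 − 7 = 29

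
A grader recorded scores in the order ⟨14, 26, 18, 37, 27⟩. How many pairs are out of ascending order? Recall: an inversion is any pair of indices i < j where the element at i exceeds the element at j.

2 out-of-order pairs

Element-by-element contributions:
14: 0
26: 1
18: 0
37: 1
27: 0
Sum: 0 + 1 + 0 + 1 + 0 = 2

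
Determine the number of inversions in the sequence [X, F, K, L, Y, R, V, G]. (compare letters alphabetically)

Element-by-element contributions:
X: 6
F: 0
K: 1
L: 1
Y: 3
R: 1
V: 1
G: 0
Sum: 6 + 0 + 1 + 1 + 3 + 1 + 1 + 0 = 13

13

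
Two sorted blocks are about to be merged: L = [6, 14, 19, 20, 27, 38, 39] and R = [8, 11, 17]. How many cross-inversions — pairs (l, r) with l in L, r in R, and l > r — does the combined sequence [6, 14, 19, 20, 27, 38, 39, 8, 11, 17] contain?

Count, for every r in R, how many entries of L exceed r:
r = 8: 14, 19, 20, 27, 38, 39 → 6
r = 11: 14, 19, 20, 27, 38, 39 → 6
r = 17: 19, 20, 27, 38, 39 → 5
Cross-inversions: 6 + 6 + 5 = 17

17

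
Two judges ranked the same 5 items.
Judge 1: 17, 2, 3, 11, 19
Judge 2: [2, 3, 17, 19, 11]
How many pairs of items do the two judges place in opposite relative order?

Assign each item its position (1..5) in the first ordering, then rewrite the second ordering as that position sequence:
positions: 17→1, 2→2, 3→3, 11→4, 19→5
second ordering as positions: [2, 3, 1, 5, 4]
Discordant pairs = inversions in this position sequence.
2: 1 → 1
3: 1 → 1
1: 0
5: 4 → 1
4: 0
Total: 1 + 1 + 0 + 1 + 0 = 3

Discordant pairs: 3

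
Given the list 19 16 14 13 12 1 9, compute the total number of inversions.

Inversions: 20

Count, for each position, how many later elements it exceeds:
19 → 16, 14, 13, 12, 1, 9 → 6
16 → 14, 13, 12, 1, 9 → 5
14 → 13, 12, 1, 9 → 4
13 → 12, 1, 9 → 3
12 → 1, 9 → 2
1 → none → 0
9 → none → 0
Sum: 6 + 5 + 4 + 3 + 2 + 0 + 0 = 20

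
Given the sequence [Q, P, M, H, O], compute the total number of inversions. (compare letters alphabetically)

8 inversions

Count, for each position, how many later elements it exceeds:
Q: 4
P: 3
M: 1
H: 0
O: 0
Sum: 4 + 3 + 1 + 0 + 0 = 8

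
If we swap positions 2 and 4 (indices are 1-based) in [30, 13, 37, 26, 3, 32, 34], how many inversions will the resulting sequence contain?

Inversions: 10

Positions 2 and 4 hold 13 and 26; after swapping, the array is [30, 26, 37, 13, 3, 32, 34].
Element-by-element contributions:
30: 3
26: 2
37: 4
13: 1
3: 0
32: 0
34: 0
Sum: 3 + 2 + 4 + 1 + 0 + 0 + 0 = 10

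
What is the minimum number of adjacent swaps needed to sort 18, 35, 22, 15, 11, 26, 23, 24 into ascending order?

13

Each adjacent swap fixes exactly one inversion, so the minimum swap count equals the number of inversions.
Count inversions — for each element, later elements that are smaller:
18: 15, 11 → 2
35: 22, 15, 11, 26, 23, 24 → 6
22: 15, 11 → 2
15: 11 → 1
11: none → 0
26: 23, 24 → 2
23: none → 0
24: none → 0
Total inversions: 2 + 6 + 2 + 1 + 0 + 2 + 0 + 0 = 13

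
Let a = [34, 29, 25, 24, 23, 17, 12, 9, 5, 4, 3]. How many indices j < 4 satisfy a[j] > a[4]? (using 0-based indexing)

4

The element at index 4 is 23.
Elements before it: 34, 29, 25, 24
Those larger than 23: 34, 29, 25, 24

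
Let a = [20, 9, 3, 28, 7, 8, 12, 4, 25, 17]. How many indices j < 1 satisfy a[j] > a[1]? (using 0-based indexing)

1

The element at index 1 is 9.
Elements before it: 20
Those larger than 9: 20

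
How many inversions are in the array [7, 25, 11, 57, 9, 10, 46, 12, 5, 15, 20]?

Element-by-element contributions:
7 → 5 → 1
25 → 11, 9, 10, 12, 5, 15, 20 → 7
11 → 9, 10, 5 → 3
57 → 9, 10, 46, 12, 5, 15, 20 → 7
9 → 5 → 1
10 → 5 → 1
46 → 12, 5, 15, 20 → 4
12 → 5 → 1
5 → none → 0
15 → none → 0
20 → none → 0
Sum: 1 + 7 + 3 + 7 + 1 + 1 + 4 + 1 + 0 + 0 + 0 = 25

25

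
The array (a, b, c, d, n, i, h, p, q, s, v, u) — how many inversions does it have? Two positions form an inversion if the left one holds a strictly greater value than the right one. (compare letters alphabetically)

There are 4 inversions.

Count, for each position, how many later elements it exceeds:
a: 0
b: 0
c: 0
d: 0
n: 2
i: 1
h: 0
p: 0
q: 0
s: 0
v: 1
u: 0
Sum: 0 + 0 + 0 + 0 + 2 + 1 + 0 + 0 + 0 + 0 + 1 + 0 = 4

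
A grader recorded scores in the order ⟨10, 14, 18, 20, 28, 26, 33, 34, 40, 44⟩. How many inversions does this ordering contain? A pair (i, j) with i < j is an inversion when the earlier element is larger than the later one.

1

Count, for each position, how many later elements it exceeds:
10: 0
14: 0
18: 0
20: 0
28: 1
26: 0
33: 0
34: 0
40: 0
44: 0
Sum: 0 + 0 + 0 + 0 + 1 + 0 + 0 + 0 + 0 + 0 = 1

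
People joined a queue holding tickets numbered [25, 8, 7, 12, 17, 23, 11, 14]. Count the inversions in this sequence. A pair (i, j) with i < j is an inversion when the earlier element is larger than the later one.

13 out-of-order pairs

Sweep left to right; for each value list the smaller values that follow it:
25: 7
8: 1
7: 0
12: 1
17: 2
23: 2
11: 0
14: 0
Sum: 7 + 1 + 0 + 1 + 2 + 2 + 0 + 0 = 13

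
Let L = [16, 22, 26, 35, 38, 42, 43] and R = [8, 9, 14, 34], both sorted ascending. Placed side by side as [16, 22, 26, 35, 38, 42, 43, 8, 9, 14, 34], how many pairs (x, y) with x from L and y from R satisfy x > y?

Take each right-half value and tally the left-half values above it:
r = 8: 16, 22, 26, 35, 38, 42, 43 → 7
r = 9: 16, 22, 26, 35, 38, 42, 43 → 7
r = 14: 16, 22, 26, 35, 38, 42, 43 → 7
r = 34: 35, 38, 42, 43 → 4
Cross-inversions: 7 + 7 + 7 + 4 = 25

25 cross-inversions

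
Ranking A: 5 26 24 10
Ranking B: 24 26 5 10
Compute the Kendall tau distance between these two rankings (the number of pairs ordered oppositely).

Assign each item its position (1..4) in the first ordering, then rewrite the second ordering as that position sequence:
positions: 5→1, 26→2, 24→3, 10→4
second ordering as positions: [3, 2, 1, 4]
Discordant pairs = inversions in this position sequence.
3: 2, 1 → 2
2: 1 → 1
1: 0
4: 0
Total: 2 + 1 + 0 + 0 = 3

There are 3 discordant pairs.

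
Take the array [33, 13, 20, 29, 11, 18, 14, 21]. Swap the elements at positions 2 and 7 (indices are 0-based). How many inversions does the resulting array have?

17 inversions

Positions 2 and 7 hold 20 and 21; after swapping, the array is [33, 13, 21, 29, 11, 18, 14, 20].
Count, for each position, how many later elements it exceeds:
33: 7
13: 1
21: 4
29: 4
11: 0
18: 1
14: 0
20: 0
Sum: 7 + 1 + 4 + 4 + 0 + 1 + 0 + 0 = 17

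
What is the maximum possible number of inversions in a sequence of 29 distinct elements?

406 inversions

A reversed (strictly descending) arrangement makes every pair an inversion, giving C(29, 2) inversions.
C(29, 2) = 29·28/2 = 406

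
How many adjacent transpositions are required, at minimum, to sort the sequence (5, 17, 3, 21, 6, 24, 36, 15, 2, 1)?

The minimum number of adjacent swaps to sort an array equals its inversion count, since every such swap removes exactly one inversion.
Count inversions — for each element, later elements that are smaller:
5: 3, 2, 1 → 3
17: 3, 6, 15, 2, 1 → 5
3: 2, 1 → 2
21: 6, 15, 2, 1 → 4
6: 2, 1 → 2
24: 15, 2, 1 → 3
36: 15, 2, 1 → 3
15: 2, 1 → 2
2: 1 → 1
1: none → 0
Total inversions: 3 + 5 + 2 + 4 + 2 + 3 + 3 + 2 + 1 + 0 = 25

25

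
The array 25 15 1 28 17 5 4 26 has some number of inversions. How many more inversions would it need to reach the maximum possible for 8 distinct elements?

13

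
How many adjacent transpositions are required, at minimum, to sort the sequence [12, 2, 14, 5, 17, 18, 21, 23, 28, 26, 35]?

The minimum number of adjacent swaps to sort an array equals its inversion count, since every such swap removes exactly one inversion.
Count inversions — for each element, later elements that are smaller:
12: 2, 5 → 2
2: none → 0
14: 5 → 1
5: none → 0
17: none → 0
18: none → 0
21: none → 0
23: none → 0
28: 26 → 1
26: none → 0
35: none → 0
Total inversions: 2 + 0 + 1 + 0 + 0 + 0 + 0 + 0 + 1 + 0 + 0 = 4

4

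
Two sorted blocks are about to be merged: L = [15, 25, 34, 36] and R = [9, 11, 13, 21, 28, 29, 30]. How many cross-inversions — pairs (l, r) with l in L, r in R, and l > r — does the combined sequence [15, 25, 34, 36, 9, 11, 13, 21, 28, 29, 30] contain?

For each element r of the right run, count left-run elements greater than r:
r = 9: 15, 25, 34, 36 → 4
r = 11: 15, 25, 34, 36 → 4
r = 13: 15, 25, 34, 36 → 4
r = 21: 25, 34, 36 → 3
r = 28: 34, 36 → 2
r = 29: 34, 36 → 2
r = 30: 34, 36 → 2
Cross-inversions: 4 + 4 + 4 + 3 + 2 + 2 + 2 = 21

21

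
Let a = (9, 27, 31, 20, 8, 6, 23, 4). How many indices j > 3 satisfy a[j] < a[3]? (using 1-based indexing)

5 such elements

The element at index 3 is 31.
Elements after it: 20, 8, 6, 23, 4
Those smaller than 31: 20, 8, 6, 23, 4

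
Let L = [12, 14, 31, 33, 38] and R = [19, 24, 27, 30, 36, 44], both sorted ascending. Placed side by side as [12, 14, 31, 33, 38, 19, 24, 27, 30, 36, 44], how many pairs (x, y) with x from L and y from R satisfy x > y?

13 split inversions

Take each right-half value and tally the left-half values above it:
r = 19: 31, 33, 38 → 3
r = 24: 31, 33, 38 → 3
r = 27: 31, 33, 38 → 3
r = 30: 31, 33, 38 → 3
r = 36: 38 → 1
r = 44: none → 0
Cross-inversions: 3 + 3 + 3 + 3 + 1 + 0 = 13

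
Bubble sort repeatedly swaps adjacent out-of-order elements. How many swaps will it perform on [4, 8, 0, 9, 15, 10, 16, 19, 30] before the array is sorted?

3

Each adjacent swap fixes exactly one inversion, so the minimum swap count equals the number of inversions.
Count inversions — for each element, later elements that are smaller:
4: 0 → 1
8: 0 → 1
0: none → 0
9: none → 0
15: 10 → 1
10: none → 0
16: none → 0
19: none → 0
30: none → 0
Total inversions: 1 + 1 + 0 + 0 + 1 + 0 + 0 + 0 + 0 = 3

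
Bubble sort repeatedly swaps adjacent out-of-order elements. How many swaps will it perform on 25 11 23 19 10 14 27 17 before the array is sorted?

Minimum adjacent swaps = number of inversions (each swap of adjacent out-of-order elements removes one inversion and no swap can remove more).
Count inversions — for each element, later elements that are smaller:
25: 11, 23, 19, 10, 14, 17 → 6
11: 10 → 1
23: 19, 10, 14, 17 → 4
19: 10, 14, 17 → 3
10: none → 0
14: none → 0
27: 17 → 1
17: none → 0
Total inversions: 6 + 1 + 4 + 3 + 0 + 0 + 1 + 0 = 15

15 adjacent swaps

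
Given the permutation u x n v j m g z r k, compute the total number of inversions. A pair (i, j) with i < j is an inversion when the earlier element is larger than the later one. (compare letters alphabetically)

There are 28 inversions.

Count, for each position, how many later elements it exceeds:
u → n, j, m, g, r, k → 6
x → n, v, j, m, g, r, k → 7
n → j, m, g, k → 4
v → j, m, g, r, k → 5
j → g → 1
m → g, k → 2
g → none → 0
z → r, k → 2
r → k → 1
k → none → 0
Sum: 6 + 7 + 4 + 5 + 1 + 2 + 0 + 2 + 1 + 0 = 28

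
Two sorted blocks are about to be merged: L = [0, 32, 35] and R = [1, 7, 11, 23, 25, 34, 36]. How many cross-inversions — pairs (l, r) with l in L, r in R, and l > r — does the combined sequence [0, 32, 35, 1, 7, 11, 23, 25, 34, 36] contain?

Split inversions: 11

Take each right-half value and tally the left-half values above it:
r = 1: 32, 35 → 2
r = 7: 32, 35 → 2
r = 11: 32, 35 → 2
r = 23: 32, 35 → 2
r = 25: 32, 35 → 2
r = 34: 35 → 1
r = 36: none → 0
Cross-inversions: 2 + 2 + 2 + 2 + 2 + 1 + 0 = 11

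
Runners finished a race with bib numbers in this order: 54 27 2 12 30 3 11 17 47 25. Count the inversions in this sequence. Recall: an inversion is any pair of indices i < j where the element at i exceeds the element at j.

Sweep left to right; for each value list the smaller values that follow it:
54 → 27, 2, 12, 30, 3, 11, 17, 47, 25 → 9
27 → 2, 12, 3, 11, 17, 25 → 6
2 → none → 0
12 → 3, 11 → 2
30 → 3, 11, 17, 25 → 4
3 → none → 0
11 → none → 0
17 → none → 0
47 → 25 → 1
25 → none → 0
Sum: 9 + 6 + 0 + 2 + 4 + 0 + 0 + 0 + 1 + 0 = 22

22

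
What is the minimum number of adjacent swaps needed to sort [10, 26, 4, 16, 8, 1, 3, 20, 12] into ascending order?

20 adjacent swaps

Each adjacent swap fixes exactly one inversion, so the minimum swap count equals the number of inversions.
Count inversions — for each element, later elements that are smaller:
10: 4, 8, 1, 3 → 4
26: 4, 16, 8, 1, 3, 20, 12 → 7
4: 1, 3 → 2
16: 8, 1, 3, 12 → 4
8: 1, 3 → 2
1: none → 0
3: none → 0
20: 12 → 1
12: none → 0
Total inversions: 4 + 7 + 2 + 4 + 2 + 0 + 0 + 1 + 0 = 20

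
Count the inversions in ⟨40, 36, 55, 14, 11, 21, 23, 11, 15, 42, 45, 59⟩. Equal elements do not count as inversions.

For each element, count later entries that are smaller:
40: 7
36: 6
55: 8
14: 2
11: 0
21: 2
23: 2
11: 0
15: 0
42: 0
45: 0
59: 0
Sum: 7 + 6 + 8 + 2 + 0 + 2 + 2 + 0 + 0 + 0 + 0 + 0 = 27

There are 27 out-of-order pairs.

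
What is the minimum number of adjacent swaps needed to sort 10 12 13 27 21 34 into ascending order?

Swaps: 1

Minimum adjacent swaps = number of inversions (each swap of adjacent out-of-order elements removes one inversion and no swap can remove more).
Count inversions — for each element, later elements that are smaller:
10: none → 0
12: none → 0
13: none → 0
27: 21 → 1
21: none → 0
34: none → 0
Total inversions: 0 + 0 + 0 + 1 + 0 + 0 = 1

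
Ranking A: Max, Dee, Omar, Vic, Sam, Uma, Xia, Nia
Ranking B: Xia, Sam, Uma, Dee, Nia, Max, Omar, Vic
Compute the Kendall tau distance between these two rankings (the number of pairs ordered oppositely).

18 discordant pairs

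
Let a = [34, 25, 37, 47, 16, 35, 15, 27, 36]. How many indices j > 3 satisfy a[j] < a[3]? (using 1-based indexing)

5

The element at index 3 is 37.
Elements after it: 47, 16, 35, 15, 27, 36
Those smaller than 37: 16, 35, 15, 27, 36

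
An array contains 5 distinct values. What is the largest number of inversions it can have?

10 inversions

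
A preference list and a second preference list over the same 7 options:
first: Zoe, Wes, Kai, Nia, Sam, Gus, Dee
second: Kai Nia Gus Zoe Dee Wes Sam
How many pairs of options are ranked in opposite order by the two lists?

Assign each item its position (1..7) in the first ordering, then rewrite the second ordering as that position sequence:
positions: Zoe→1, Wes→2, Kai→3, Nia→4, Sam→5, Gus→6, Dee→7
second ordering as positions: [3, 4, 6, 1, 7, 2, 5]
Discordant pairs = inversions in this position sequence.
3: 1, 2 → 2
4: 1, 2 → 2
6: 1, 2, 5 → 3
1: 0
7: 2, 5 → 2
2: 0
5: 0
Total: 2 + 2 + 3 + 0 + 2 + 0 + 0 = 9

9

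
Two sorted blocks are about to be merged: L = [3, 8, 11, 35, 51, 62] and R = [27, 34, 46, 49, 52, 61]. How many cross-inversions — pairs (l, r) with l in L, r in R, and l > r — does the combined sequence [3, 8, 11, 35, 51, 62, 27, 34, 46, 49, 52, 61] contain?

Count, for every r in R, how many entries of L exceed r:
r = 27: 35, 51, 62 → 3
r = 34: 35, 51, 62 → 3
r = 46: 51, 62 → 2
r = 49: 51, 62 → 2
r = 52: 62 → 1
r = 61: 62 → 1
Cross-inversions: 3 + 3 + 2 + 2 + 1 + 1 = 12

12 cross-inversions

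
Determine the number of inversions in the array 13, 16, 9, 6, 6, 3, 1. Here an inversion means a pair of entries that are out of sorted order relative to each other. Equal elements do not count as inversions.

There are 19 inversions.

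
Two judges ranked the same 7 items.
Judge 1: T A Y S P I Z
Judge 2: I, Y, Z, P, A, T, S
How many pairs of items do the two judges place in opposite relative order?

Assign each item its position (1..7) in the first ordering, then rewrite the second ordering as that position sequence:
positions: T→1, A→2, Y→3, S→4, P→5, I→6, Z→7
second ordering as positions: [6, 3, 7, 5, 2, 1, 4]
Discordant pairs = inversions in this position sequence.
6: 3, 5, 2, 1, 4 → 5
3: 2, 1 → 2
7: 5, 2, 1, 4 → 4
5: 2, 1, 4 → 3
2: 1 → 1
1: 0
4: 0
Total: 5 + 2 + 4 + 3 + 1 + 0 + 0 = 15

There are 15 discordant pairs.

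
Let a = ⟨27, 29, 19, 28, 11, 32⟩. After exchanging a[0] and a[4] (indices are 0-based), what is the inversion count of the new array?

Positions 0 and 4 hold 27 and 11; after swapping, the array is [11, 29, 19, 28, 27, 32].
Count, for each position, how many later elements it exceeds:
11: 0
29: 3
19: 0
28: 1
27: 0
32: 0
Sum: 0 + 3 + 0 + 1 + 0 + 0 = 4

4 inversions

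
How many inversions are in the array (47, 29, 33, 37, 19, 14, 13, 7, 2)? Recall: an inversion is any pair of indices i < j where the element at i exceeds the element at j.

33 inversions

Count, for each position, how many later elements it exceeds:
47 → 29, 33, 37, 19, 14, 13, 7, 2 → 8
29 → 19, 14, 13, 7, 2 → 5
33 → 19, 14, 13, 7, 2 → 5
37 → 19, 14, 13, 7, 2 → 5
19 → 14, 13, 7, 2 → 4
14 → 13, 7, 2 → 3
13 → 7, 2 → 2
7 → 2 → 1
2 → none → 0
Sum: 8 + 5 + 5 + 5 + 4 + 3 + 2 + 1 + 0 = 33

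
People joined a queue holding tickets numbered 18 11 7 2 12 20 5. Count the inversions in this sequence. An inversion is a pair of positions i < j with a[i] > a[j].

12

Listing every pair i<j with a[i]>a[j] (using 1-based positions):
(1,2): 18 > 11
(1,3): 18 > 7
(1,4): 18 > 2
(1,5): 18 > 12
(1,7): 18 > 5
(2,3): 11 > 7
(2,4): 11 > 2
(2,7): 11 > 5
(3,4): 7 > 2
(3,7): 7 > 5
(5,7): 12 > 5
(6,7): 20 > 5
That's 12 pairs.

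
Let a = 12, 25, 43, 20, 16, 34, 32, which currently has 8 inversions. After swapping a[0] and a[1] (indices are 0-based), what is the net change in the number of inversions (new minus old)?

Positions 0 and 1 hold 12 and 25; after swapping, the array is [25, 12, 43, 20, 16, 34, 32].
Sweep left to right; for each value list the smaller values that follow it:
25: 3
12: 0
43: 4
20: 1
16: 0
34: 1
32: 0
Sum: 3 + 0 + 4 + 1 + 0 + 1 + 0 = 9
Change: 9 − 8 = +1

+1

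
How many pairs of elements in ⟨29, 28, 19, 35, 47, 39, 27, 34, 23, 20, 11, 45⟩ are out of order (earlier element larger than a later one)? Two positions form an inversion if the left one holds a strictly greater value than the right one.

Count, for each position, how many later elements it exceeds:
29 → 28, 19, 27, 23, 20, 11 → 6
28 → 19, 27, 23, 20, 11 → 5
19 → 11 → 1
35 → 27, 34, 23, 20, 11 → 5
47 → 39, 27, 34, 23, 20, 11, 45 → 7
39 → 27, 34, 23, 20, 11 → 5
27 → 23, 20, 11 → 3
34 → 23, 20, 11 → 3
23 → 20, 11 → 2
20 → 11 → 1
11 → none → 0
45 → none → 0
Sum: 6 + 5 + 1 + 5 + 7 + 5 + 3 + 3 + 2 + 1 + 0 + 0 = 38

Inversions: 38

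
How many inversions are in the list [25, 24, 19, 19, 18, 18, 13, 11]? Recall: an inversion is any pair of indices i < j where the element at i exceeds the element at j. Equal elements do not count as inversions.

Count, for each position, how many later elements it exceeds:
25: 7
24: 6
19: 4
19: 4
18: 2
18: 2
13: 1
11: 0
Sum: 7 + 6 + 4 + 4 + 2 + 2 + 1 + 0 = 26

26 inversions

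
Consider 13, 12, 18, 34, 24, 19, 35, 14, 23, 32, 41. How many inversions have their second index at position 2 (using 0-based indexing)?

The element at index 2 is 18.
Elements before it: 13, 12
None of them are larger than 18.

0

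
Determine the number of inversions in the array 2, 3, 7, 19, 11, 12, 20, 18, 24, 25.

Element-by-element contributions:
2 → none → 0
3 → none → 0
7 → none → 0
19 → 11, 12, 18 → 3
11 → none → 0
12 → none → 0
20 → 18 → 1
18 → none → 0
24 → none → 0
25 → none → 0
Sum: 0 + 0 + 0 + 3 + 0 + 0 + 1 + 0 + 0 + 0 = 4

4 inversions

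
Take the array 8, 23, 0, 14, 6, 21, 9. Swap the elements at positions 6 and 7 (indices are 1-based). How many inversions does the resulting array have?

Positions 6 and 7 hold 21 and 9; after swapping, the array is [8, 23, 0, 14, 6, 9, 21].
Sweep left to right; for each value list the smaller values that follow it:
8 → 0, 6 → 2
23 → 0, 14, 6, 9, 21 → 5
0 → none → 0
14 → 6, 9 → 2
6 → none → 0
9 → none → 0
21 → none → 0
Sum: 2 + 5 + 0 + 2 + 0 + 0 + 0 = 9

9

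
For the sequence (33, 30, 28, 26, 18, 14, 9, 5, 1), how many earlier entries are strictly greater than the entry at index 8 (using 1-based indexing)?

The element at index 8 is 5.
Elements before it: 33, 30, 28, 26, 18, 14, 9
Those larger than 5: 33, 30, 28, 26, 18, 14, 9

7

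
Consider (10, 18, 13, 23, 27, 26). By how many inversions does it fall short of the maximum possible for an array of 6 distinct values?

13 inversions short

Maximum inversions for 6 distinct elements is C(6, 2) = 6·5/2 = 15.
Current inversions — for each element, count later smaller elements:
10: 0
18: 1
13: 0
23: 0
27: 1
26: 0
Current total: 0 + 1 + 0 + 0 + 1 + 0 = 2
Shortfall: 15 − 2 = 13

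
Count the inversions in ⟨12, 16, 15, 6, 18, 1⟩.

Element-by-element contributions:
12 → 6, 1 → 2
16 → 15, 6, 1 → 3
15 → 6, 1 → 2
6 → 1 → 1
18 → 1 → 1
1 → none → 0
Sum: 2 + 3 + 2 + 1 + 1 + 0 = 9

9 inversions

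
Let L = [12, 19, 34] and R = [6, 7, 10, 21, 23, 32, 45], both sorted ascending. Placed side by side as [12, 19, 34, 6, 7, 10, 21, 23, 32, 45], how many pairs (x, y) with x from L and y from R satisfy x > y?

Take each right-half value and tally the left-half values above it:
r = 6: 12, 19, 34 → 3
r = 7: 12, 19, 34 → 3
r = 10: 12, 19, 34 → 3
r = 21: 34 → 1
r = 23: 34 → 1
r = 32: 34 → 1
r = 45: none → 0
Cross-inversions: 3 + 3 + 3 + 1 + 1 + 1 + 0 = 12

12 cross-inversions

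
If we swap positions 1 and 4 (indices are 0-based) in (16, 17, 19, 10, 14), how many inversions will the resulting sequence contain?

Positions 1 and 4 hold 17 and 14; after swapping, the array is [16, 14, 19, 10, 17].
Sweep left to right; for each value list the smaller values that follow it:
16: 2
14: 1
19: 2
10: 0
17: 0
Sum: 2 + 1 + 2 + 0 + 0 = 5

5 inversions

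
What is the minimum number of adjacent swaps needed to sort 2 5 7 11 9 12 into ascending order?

Minimum adjacent swaps = number of inversions (each swap of adjacent out-of-order elements removes one inversion and no swap can remove more).
Count inversions — for each element, later elements that are smaller:
2: none → 0
5: none → 0
7: none → 0
11: 9 → 1
9: none → 0
12: none → 0
Total inversions: 0 + 0 + 0 + 1 + 0 + 0 = 1

1 swap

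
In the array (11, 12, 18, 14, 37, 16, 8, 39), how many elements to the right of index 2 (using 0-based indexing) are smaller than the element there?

3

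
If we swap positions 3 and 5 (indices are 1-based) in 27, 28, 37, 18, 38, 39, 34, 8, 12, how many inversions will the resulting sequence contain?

21 inversions

Positions 3 and 5 hold 37 and 38; after swapping, the array is [27, 28, 38, 18, 37, 39, 34, 8, 12].
For each element, count later entries that are smaller:
27: 3
28: 3
38: 5
18: 2
37: 3
39: 3
34: 2
8: 0
12: 0
Sum: 3 + 3 + 5 + 2 + 3 + 3 + 2 + 0 + 0 = 21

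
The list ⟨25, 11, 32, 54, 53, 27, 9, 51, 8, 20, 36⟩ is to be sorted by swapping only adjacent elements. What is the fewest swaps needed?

Each adjacent swap fixes exactly one inversion, so the minimum swap count equals the number of inversions.
Count inversions — for each element, later elements that are smaller:
25: 11, 9, 8, 20 → 4
11: 9, 8 → 2
32: 27, 9, 8, 20 → 4
54: 53, 27, 9, 51, 8, 20, 36 → 7
53: 27, 9, 51, 8, 20, 36 → 6
27: 9, 8, 20 → 3
9: 8 → 1
51: 8, 20, 36 → 3
8: none → 0
20: none → 0
36: none → 0
Total inversions: 4 + 2 + 4 + 7 + 6 + 3 + 1 + 3 + 0 + 0 + 0 = 30

30 swaps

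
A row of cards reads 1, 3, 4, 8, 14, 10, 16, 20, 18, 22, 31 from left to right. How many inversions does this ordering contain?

2

Element-by-element contributions:
1 → none → 0
3 → none → 0
4 → none → 0
8 → none → 0
14 → 10 → 1
10 → none → 0
16 → none → 0
20 → 18 → 1
18 → none → 0
22 → none → 0
31 → none → 0
Sum: 0 + 0 + 0 + 0 + 1 + 0 + 0 + 1 + 0 + 0 + 0 = 2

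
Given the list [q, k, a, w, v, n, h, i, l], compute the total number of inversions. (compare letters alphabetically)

21 inversions

Element-by-element contributions:
q → k, a, n, h, i, l → 6
k → a, h, i → 3
a → none → 0
w → v, n, h, i, l → 5
v → n, h, i, l → 4
n → h, i, l → 3
h → none → 0
i → none → 0
l → none → 0
Sum: 6 + 3 + 0 + 5 + 4 + 3 + 0 + 0 + 0 = 21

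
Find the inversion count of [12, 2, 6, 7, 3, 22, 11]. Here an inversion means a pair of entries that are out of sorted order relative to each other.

8 inversions

Count, for each position, how many later elements it exceeds:
12: 5
2: 0
6: 1
7: 1
3: 0
22: 1
11: 0
Sum: 5 + 0 + 1 + 1 + 0 + 1 + 0 = 8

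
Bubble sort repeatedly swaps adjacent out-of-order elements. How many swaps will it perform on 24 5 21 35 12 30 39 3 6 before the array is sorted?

19 swaps

Minimum adjacent swaps = number of inversions (each swap of adjacent out-of-order elements removes one inversion and no swap can remove more).
Count inversions — for each element, later elements that are smaller:
24: 5, 21, 12, 3, 6 → 5
5: 3 → 1
21: 12, 3, 6 → 3
35: 12, 30, 3, 6 → 4
12: 3, 6 → 2
30: 3, 6 → 2
39: 3, 6 → 2
3: none → 0
6: none → 0
Total inversions: 5 + 1 + 3 + 4 + 2 + 2 + 2 + 0 + 0 = 19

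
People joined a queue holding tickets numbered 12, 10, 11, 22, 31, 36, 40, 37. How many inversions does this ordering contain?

For each element, count later entries that are smaller:
12: 2
10: 0
11: 0
22: 0
31: 0
36: 0
40: 1
37: 0
Sum: 2 + 0 + 0 + 0 + 0 + 0 + 1 + 0 = 3

Inversions: 3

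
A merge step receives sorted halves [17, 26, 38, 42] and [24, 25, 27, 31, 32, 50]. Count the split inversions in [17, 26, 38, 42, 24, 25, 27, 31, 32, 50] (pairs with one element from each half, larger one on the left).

12

For each element r of the right run, count left-run elements greater than r:
r = 24: 26, 38, 42 → 3
r = 25: 26, 38, 42 → 3
r = 27: 38, 42 → 2
r = 31: 38, 42 → 2
r = 32: 38, 42 → 2
r = 50: none → 0
Cross-inversions: 3 + 3 + 2 + 2 + 2 + 0 = 12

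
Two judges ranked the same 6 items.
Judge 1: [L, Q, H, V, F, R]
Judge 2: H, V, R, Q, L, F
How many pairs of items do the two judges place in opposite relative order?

8 discordant pairs

Assign each item its position (1..6) in the first ordering, then rewrite the second ordering as that position sequence:
positions: L→1, Q→2, H→3, V→4, F→5, R→6
second ordering as positions: [3, 4, 6, 2, 1, 5]
Discordant pairs = inversions in this position sequence.
3: 2, 1 → 2
4: 2, 1 → 2
6: 2, 1, 5 → 3
2: 1 → 1
1: 0
5: 0
Total: 2 + 2 + 3 + 1 + 0 + 0 = 8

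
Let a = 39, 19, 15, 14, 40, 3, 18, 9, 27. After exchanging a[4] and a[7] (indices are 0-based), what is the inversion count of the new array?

There are 19 inversions.

Positions 4 and 7 hold 40 and 9; after swapping, the array is [39, 19, 15, 14, 9, 3, 18, 40, 27].
Element-by-element contributions:
39: 7
19: 5
15: 3
14: 2
9: 1
3: 0
18: 0
40: 1
27: 0
Sum: 7 + 5 + 3 + 2 + 1 + 0 + 0 + 1 + 0 = 19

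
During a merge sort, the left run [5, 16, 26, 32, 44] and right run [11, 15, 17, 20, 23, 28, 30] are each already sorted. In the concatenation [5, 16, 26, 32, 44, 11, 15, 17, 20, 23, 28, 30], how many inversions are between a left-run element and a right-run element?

21 cross-inversions

Count, for every r in R, how many entries of L exceed r:
r = 11: 16, 26, 32, 44 → 4
r = 15: 16, 26, 32, 44 → 4
r = 17: 26, 32, 44 → 3
r = 20: 26, 32, 44 → 3
r = 23: 26, 32, 44 → 3
r = 28: 32, 44 → 2
r = 30: 32, 44 → 2
Cross-inversions: 4 + 4 + 3 + 3 + 3 + 2 + 2 = 21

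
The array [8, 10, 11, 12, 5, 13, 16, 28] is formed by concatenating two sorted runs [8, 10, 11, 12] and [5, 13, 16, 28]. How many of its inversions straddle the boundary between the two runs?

4 cross-inversions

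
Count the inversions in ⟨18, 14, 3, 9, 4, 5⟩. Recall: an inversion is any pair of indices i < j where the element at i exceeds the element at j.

Inversion pairs (indices are 0-based):
(0,1): 18 > 14
(0,2): 18 > 3
(0,3): 18 > 9
(0,4): 18 > 4
(0,5): 18 > 5
(1,2): 14 > 3
(1,3): 14 > 9
(1,4): 14 > 4
(1,5): 14 > 5
(3,4): 9 > 4
(3,5): 9 > 5
That's 11 pairs.

There are 11 out-of-order pairs.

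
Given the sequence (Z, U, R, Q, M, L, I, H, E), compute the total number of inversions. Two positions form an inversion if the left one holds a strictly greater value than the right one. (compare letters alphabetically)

Inversions: 36

Sweep left to right; for each value list the smaller values that follow it:
Z: 8
U: 7
R: 6
Q: 5
M: 4
L: 3
I: 2
H: 1
E: 0
Sum: 8 + 7 + 6 + 5 + 4 + 3 + 2 + 1 + 0 = 36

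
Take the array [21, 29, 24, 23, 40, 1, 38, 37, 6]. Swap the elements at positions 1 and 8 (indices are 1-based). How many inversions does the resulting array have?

Positions 1 and 8 hold 21 and 37; after swapping, the array is [37, 29, 24, 23, 40, 1, 38, 21, 6].
Count, for each position, how many later elements it exceeds:
37 → 29, 24, 23, 1, 21, 6 → 6
29 → 24, 23, 1, 21, 6 → 5
24 → 23, 1, 21, 6 → 4
23 → 1, 21, 6 → 3
40 → 1, 38, 21, 6 → 4
1 → none → 0
38 → 21, 6 → 2
21 → 6 → 1
6 → none → 0
Sum: 6 + 5 + 4 + 3 + 4 + 0 + 2 + 1 + 0 = 25

25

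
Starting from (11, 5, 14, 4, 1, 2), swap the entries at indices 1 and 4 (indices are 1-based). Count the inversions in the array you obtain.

9 inversions

Positions 1 and 4 hold 11 and 4; after swapping, the array is [4, 5, 14, 11, 1, 2].
Count, for each position, how many later elements it exceeds:
4 → 1, 2 → 2
5 → 1, 2 → 2
14 → 11, 1, 2 → 3
11 → 1, 2 → 2
1 → none → 0
2 → none → 0
Sum: 2 + 2 + 3 + 2 + 0 + 0 = 9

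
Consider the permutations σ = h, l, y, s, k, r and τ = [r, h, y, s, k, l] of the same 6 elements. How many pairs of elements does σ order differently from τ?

8

Assign each item its position (1..6) in the first ordering, then rewrite the second ordering as that position sequence:
positions: h→1, l→2, y→3, s→4, k→5, r→6
second ordering as positions: [6, 1, 3, 4, 5, 2]
Discordant pairs = inversions in this position sequence.
6: 1, 3, 4, 5, 2 → 5
1: 0
3: 2 → 1
4: 2 → 1
5: 2 → 1
2: 0
Total: 5 + 0 + 1 + 1 + 1 + 0 = 8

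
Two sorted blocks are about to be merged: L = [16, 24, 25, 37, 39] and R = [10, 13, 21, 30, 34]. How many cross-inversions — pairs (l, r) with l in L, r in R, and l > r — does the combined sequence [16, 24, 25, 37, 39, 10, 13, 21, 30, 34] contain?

18

Count, for every r in R, how many entries of L exceed r:
r = 10: 16, 24, 25, 37, 39 → 5
r = 13: 16, 24, 25, 37, 39 → 5
r = 21: 24, 25, 37, 39 → 4
r = 30: 37, 39 → 2
r = 34: 37, 39 → 2
Cross-inversions: 5 + 5 + 4 + 2 + 2 = 18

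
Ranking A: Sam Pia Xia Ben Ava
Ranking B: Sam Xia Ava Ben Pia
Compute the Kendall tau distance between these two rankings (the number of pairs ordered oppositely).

4

Assign each item its position (1..5) in the first ordering, then rewrite the second ordering as that position sequence:
positions: Sam→1, Pia→2, Xia→3, Ben→4, Ava→5
second ordering as positions: [1, 3, 5, 4, 2]
Discordant pairs = inversions in this position sequence.
1: 0
3: 2 → 1
5: 4, 2 → 2
4: 2 → 1
2: 0
Total: 0 + 1 + 2 + 1 + 0 = 4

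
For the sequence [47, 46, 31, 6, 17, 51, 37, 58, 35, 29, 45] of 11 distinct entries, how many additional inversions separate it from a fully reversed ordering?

27

Maximum inversions for 11 distinct elements is C(11, 2) = 11·10/2 = 55.
Current inversions — for each element, count later smaller elements:
47: 8
46: 7
31: 3
6: 0
17: 0
51: 4
37: 2
58: 3
35: 1
29: 0
45: 0
Current total: 8 + 7 + 3 + 0 + 0 + 4 + 2 + 3 + 1 + 0 + 0 = 28
Shortfall: 55 − 28 = 27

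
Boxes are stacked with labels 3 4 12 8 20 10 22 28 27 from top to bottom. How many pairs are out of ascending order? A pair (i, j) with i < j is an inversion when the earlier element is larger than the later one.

Inversions: 4

Element-by-element contributions:
3 → none → 0
4 → none → 0
12 → 8, 10 → 2
8 → none → 0
20 → 10 → 1
10 → none → 0
22 → none → 0
28 → 27 → 1
27 → none → 0
Sum: 0 + 0 + 2 + 0 + 1 + 0 + 0 + 1 + 0 = 4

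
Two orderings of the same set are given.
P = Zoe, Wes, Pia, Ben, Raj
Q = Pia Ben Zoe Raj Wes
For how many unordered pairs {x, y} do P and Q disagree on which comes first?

Assign each item its position (1..5) in the first ordering, then rewrite the second ordering as that position sequence:
positions: Zoe→1, Wes→2, Pia→3, Ben→4, Raj→5
second ordering as positions: [3, 4, 1, 5, 2]
Discordant pairs = inversions in this position sequence.
3: 1, 2 → 2
4: 1, 2 → 2
1: 0
5: 2 → 1
2: 0
Total: 2 + 2 + 0 + 1 + 0 = 5

5 disagreeing pairs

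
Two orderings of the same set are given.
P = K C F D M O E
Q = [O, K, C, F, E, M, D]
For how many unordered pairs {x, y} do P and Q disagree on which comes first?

8 disagreeing pairs

Assign each item its position (1..7) in the first ordering, then rewrite the second ordering as that position sequence:
positions: K→1, C→2, F→3, D→4, M→5, O→6, E→7
second ordering as positions: [6, 1, 2, 3, 7, 5, 4]
Discordant pairs = inversions in this position sequence.
6: 1, 2, 3, 5, 4 → 5
1: 0
2: 0
3: 0
7: 5, 4 → 2
5: 4 → 1
4: 0
Total: 5 + 0 + 0 + 0 + 2 + 1 + 0 = 8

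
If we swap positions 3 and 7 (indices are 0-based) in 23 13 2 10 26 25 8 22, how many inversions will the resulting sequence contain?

15

Positions 3 and 7 hold 10 and 22; after swapping, the array is [23, 13, 2, 22, 26, 25, 8, 10].
Element-by-element contributions:
23 → 13, 2, 22, 8, 10 → 5
13 → 2, 8, 10 → 3
2 → none → 0
22 → 8, 10 → 2
26 → 25, 8, 10 → 3
25 → 8, 10 → 2
8 → none → 0
10 → none → 0
Sum: 5 + 3 + 0 + 2 + 3 + 2 + 0 + 0 = 15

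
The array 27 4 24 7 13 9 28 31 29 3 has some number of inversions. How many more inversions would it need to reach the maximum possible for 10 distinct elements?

26 inversions short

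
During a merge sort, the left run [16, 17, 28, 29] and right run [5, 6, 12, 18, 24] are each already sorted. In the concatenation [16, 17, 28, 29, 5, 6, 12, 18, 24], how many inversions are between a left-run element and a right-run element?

16

Take each right-half value and tally the left-half values above it:
r = 5: 16, 17, 28, 29 → 4
r = 6: 16, 17, 28, 29 → 4
r = 12: 16, 17, 28, 29 → 4
r = 18: 28, 29 → 2
r = 24: 28, 29 → 2
Cross-inversions: 4 + 4 + 4 + 2 + 2 = 16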